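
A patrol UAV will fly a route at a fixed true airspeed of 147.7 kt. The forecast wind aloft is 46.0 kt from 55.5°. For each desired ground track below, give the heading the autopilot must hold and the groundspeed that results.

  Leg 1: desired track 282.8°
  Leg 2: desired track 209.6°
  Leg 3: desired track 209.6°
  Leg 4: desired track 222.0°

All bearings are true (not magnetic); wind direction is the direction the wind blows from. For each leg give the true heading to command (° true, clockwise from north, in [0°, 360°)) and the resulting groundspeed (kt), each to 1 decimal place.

Leg 1: heading=296.0°, groundspeed=175.0 kt
Leg 2: heading=201.8°, groundspeed=187.7 kt
Leg 3: heading=201.8°, groundspeed=187.7 kt
Leg 4: heading=217.8°, groundspeed=192.0 kt

Leg 1: desired track 282.8°; wind correction +13.2° → command heading 296.0°, groundspeed 175.0 kt
Leg 2: desired track 209.6°; wind correction -7.8° → command heading 201.8°, groundspeed 187.7 kt
Leg 3: desired track 209.6°; wind correction -7.8° → command heading 201.8°, groundspeed 187.7 kt
Leg 4: desired track 222.0°; wind correction -4.2° → command heading 217.8°, groundspeed 192.0 kt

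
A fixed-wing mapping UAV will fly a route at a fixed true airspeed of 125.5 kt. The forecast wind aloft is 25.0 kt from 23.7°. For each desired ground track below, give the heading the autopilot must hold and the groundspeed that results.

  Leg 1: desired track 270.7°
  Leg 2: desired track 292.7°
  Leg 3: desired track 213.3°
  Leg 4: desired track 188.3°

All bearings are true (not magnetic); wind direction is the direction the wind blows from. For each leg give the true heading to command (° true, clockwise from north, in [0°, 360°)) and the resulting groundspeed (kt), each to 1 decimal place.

Leg 1: heading=281.3°, groundspeed=133.1 kt
Leg 2: heading=304.2°, groundspeed=123.4 kt
Leg 3: heading=215.2°, groundspeed=150.1 kt
Leg 4: heading=185.3°, groundspeed=149.4 kt

Leg 1: desired track 270.7°; wind correction +10.6° → command heading 281.3°, groundspeed 133.1 kt
Leg 2: desired track 292.7°; wind correction +11.5° → command heading 304.2°, groundspeed 123.4 kt
Leg 3: desired track 213.3°; wind correction +1.9° → command heading 215.2°, groundspeed 150.1 kt
Leg 4: desired track 188.3°; wind correction -3.0° → command heading 185.3°, groundspeed 149.4 kt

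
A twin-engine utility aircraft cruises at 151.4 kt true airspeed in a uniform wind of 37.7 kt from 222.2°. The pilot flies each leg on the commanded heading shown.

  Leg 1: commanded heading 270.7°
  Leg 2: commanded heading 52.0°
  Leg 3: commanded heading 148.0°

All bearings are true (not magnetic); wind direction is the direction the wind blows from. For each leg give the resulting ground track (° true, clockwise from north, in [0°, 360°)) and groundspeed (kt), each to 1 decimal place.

Leg 1: track=283.3°, groundspeed=129.5 kt
Leg 2: track=50.1°, groundspeed=188.7 kt
Leg 3: track=133.6°, groundspeed=145.7 kt

Leg 1: heading 270.7°; drift +12.6° → track 283.3°, groundspeed 129.5 kt
Leg 2: heading 52.0°; drift -1.9° → track 50.1°, groundspeed 188.7 kt
Leg 3: heading 148.0°; drift -14.4° → track 133.6°, groundspeed 145.7 kt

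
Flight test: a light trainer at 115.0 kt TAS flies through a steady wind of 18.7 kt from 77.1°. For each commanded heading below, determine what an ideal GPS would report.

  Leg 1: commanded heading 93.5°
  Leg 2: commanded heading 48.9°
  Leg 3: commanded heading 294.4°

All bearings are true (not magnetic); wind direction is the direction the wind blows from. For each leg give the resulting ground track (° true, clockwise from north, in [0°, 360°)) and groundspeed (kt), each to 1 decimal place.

Leg 1: track=96.6°, groundspeed=97.2 kt
Leg 2: track=43.8°, groundspeed=98.9 kt
Leg 3: track=289.4°, groundspeed=130.4 kt

Leg 1: heading 93.5°; drift +3.1° → track 96.6°, groundspeed 97.2 kt
Leg 2: heading 48.9°; drift -5.1° → track 43.8°, groundspeed 98.9 kt
Leg 3: heading 294.4°; drift -5.0° → track 289.4°, groundspeed 130.4 kt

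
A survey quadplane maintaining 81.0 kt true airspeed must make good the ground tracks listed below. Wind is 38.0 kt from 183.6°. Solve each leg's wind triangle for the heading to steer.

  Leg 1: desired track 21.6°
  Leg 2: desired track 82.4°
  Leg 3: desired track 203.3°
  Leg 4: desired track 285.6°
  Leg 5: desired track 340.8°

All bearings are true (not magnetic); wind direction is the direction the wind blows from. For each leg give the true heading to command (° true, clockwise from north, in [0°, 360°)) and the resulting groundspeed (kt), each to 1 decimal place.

Leg 1: heading=29.9°, groundspeed=116.3 kt
Leg 2: heading=109.8°, groundspeed=79.3 kt
Leg 3: heading=194.2°, groundspeed=44.2 kt
Leg 4: heading=258.3°, groundspeed=79.9 kt
Leg 5: heading=330.3°, groundspeed=114.7 kt

Leg 1: desired track 21.6°; wind correction +8.3° → command heading 29.9°, groundspeed 116.3 kt
Leg 2: desired track 82.4°; wind correction +27.4° → command heading 109.8°, groundspeed 79.3 kt
Leg 3: desired track 203.3°; wind correction -9.1° → command heading 194.2°, groundspeed 44.2 kt
Leg 4: desired track 285.6°; wind correction -27.3° → command heading 258.3°, groundspeed 79.9 kt
Leg 5: desired track 340.8°; wind correction -10.5° → command heading 330.3°, groundspeed 114.7 kt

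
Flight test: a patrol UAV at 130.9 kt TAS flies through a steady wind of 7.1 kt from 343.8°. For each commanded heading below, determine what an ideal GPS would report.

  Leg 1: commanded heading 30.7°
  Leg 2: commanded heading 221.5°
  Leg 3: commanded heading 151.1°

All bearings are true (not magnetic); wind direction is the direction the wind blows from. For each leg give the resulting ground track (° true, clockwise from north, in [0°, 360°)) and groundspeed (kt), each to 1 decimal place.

Leg 1: track=33.1°, groundspeed=126.2 kt
Leg 2: track=218.9°, groundspeed=134.8 kt
Leg 3: track=151.7°, groundspeed=137.8 kt

Leg 1: heading 30.7°; drift +2.4° → track 33.1°, groundspeed 126.2 kt
Leg 2: heading 221.5°; drift -2.6° → track 218.9°, groundspeed 134.8 kt
Leg 3: heading 151.1°; drift +0.6° → track 151.7°, groundspeed 137.8 kt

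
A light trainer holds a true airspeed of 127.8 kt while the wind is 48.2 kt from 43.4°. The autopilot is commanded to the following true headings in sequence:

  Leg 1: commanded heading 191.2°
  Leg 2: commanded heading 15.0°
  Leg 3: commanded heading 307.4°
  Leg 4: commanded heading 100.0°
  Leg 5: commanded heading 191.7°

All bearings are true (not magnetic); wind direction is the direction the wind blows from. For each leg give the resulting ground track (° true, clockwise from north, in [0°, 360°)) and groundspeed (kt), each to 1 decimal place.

Leg 1: heading 191.2°; drift +8.7° → track 199.9°, groundspeed 170.5 kt
Leg 2: heading 15.0°; drift -15.0° → track 0.0°, groundspeed 88.4 kt
Leg 3: heading 307.4°; drift -19.8° → track 287.6°, groundspeed 141.2 kt
Leg 4: heading 100.0°; drift +21.7° → track 121.7°, groundspeed 109.0 kt
Leg 5: heading 191.7°; drift +8.5° → track 200.2°, groundspeed 170.7 kt

Leg 1: track=199.9°, groundspeed=170.5 kt
Leg 2: track=0.0°, groundspeed=88.4 kt
Leg 3: track=287.6°, groundspeed=141.2 kt
Leg 4: track=121.7°, groundspeed=109.0 kt
Leg 5: track=200.2°, groundspeed=170.7 kt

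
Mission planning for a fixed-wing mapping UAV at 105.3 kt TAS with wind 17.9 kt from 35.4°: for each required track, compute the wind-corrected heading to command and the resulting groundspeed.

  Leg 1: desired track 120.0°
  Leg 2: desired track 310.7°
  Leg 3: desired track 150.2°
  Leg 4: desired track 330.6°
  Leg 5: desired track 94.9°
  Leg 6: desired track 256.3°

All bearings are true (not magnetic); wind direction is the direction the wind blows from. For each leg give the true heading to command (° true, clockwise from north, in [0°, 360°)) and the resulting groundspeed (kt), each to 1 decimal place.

Leg 1: heading=110.3°, groundspeed=102.1 kt
Leg 2: heading=320.4°, groundspeed=102.1 kt
Leg 3: heading=141.3°, groundspeed=111.5 kt
Leg 4: heading=339.4°, groundspeed=96.4 kt
Leg 5: heading=86.5°, groundspeed=95.1 kt
Leg 6: heading=262.7°, groundspeed=118.2 kt

Leg 1: desired track 120.0°; wind correction -9.7° → command heading 110.3°, groundspeed 102.1 kt
Leg 2: desired track 310.7°; wind correction +9.7° → command heading 320.4°, groundspeed 102.1 kt
Leg 3: desired track 150.2°; wind correction -8.9° → command heading 141.3°, groundspeed 111.5 kt
Leg 4: desired track 330.6°; wind correction +8.8° → command heading 339.4°, groundspeed 96.4 kt
Leg 5: desired track 94.9°; wind correction -8.4° → command heading 86.5°, groundspeed 95.1 kt
Leg 6: desired track 256.3°; wind correction +6.4° → command heading 262.7°, groundspeed 118.2 kt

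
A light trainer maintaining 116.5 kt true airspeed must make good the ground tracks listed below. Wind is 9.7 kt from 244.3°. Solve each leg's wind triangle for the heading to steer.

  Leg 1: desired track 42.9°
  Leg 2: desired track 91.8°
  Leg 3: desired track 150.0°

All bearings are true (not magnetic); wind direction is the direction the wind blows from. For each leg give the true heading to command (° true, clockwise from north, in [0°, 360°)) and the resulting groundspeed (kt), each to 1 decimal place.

Leg 1: desired track 42.9°; wind correction -1.7° → command heading 41.2°, groundspeed 125.5 kt
Leg 2: desired track 91.8°; wind correction +2.2° → command heading 94.0°, groundspeed 125.0 kt
Leg 3: desired track 150.0°; wind correction +4.8° → command heading 154.8°, groundspeed 116.8 kt

Leg 1: heading=41.2°, groundspeed=125.5 kt
Leg 2: heading=94.0°, groundspeed=125.0 kt
Leg 3: heading=154.8°, groundspeed=116.8 kt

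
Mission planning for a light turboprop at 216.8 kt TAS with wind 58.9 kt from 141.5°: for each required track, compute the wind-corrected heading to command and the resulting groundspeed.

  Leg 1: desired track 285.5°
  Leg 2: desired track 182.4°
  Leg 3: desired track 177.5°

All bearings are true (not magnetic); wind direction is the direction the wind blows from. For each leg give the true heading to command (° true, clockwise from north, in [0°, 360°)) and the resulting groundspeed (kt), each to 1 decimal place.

Leg 1: desired track 285.5°; wind correction -9.2° → command heading 276.3°, groundspeed 261.7 kt
Leg 2: desired track 182.4°; wind correction -10.2° → command heading 172.2°, groundspeed 168.8 kt
Leg 3: desired track 177.5°; wind correction -9.2° → command heading 168.3°, groundspeed 166.4 kt

Leg 1: heading=276.3°, groundspeed=261.7 kt
Leg 2: heading=172.2°, groundspeed=168.8 kt
Leg 3: heading=168.3°, groundspeed=166.4 kt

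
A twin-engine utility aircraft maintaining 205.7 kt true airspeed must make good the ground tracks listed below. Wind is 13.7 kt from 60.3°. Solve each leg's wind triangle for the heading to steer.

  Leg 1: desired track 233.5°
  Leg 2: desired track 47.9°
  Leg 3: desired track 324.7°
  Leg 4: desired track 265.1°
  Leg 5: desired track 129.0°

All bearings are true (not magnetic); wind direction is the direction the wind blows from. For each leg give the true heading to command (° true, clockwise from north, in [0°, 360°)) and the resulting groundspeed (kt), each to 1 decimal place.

Leg 1: heading=233.0°, groundspeed=219.3 kt
Leg 2: heading=48.7°, groundspeed=192.3 kt
Leg 3: heading=328.5°, groundspeed=206.6 kt
Leg 4: heading=266.7°, groundspeed=218.1 kt
Leg 5: heading=125.4°, groundspeed=200.3 kt

Leg 1: desired track 233.5°; wind correction -0.5° → command heading 233.0°, groundspeed 219.3 kt
Leg 2: desired track 47.9°; wind correction +0.8° → command heading 48.7°, groundspeed 192.3 kt
Leg 3: desired track 324.7°; wind correction +3.8° → command heading 328.5°, groundspeed 206.6 kt
Leg 4: desired track 265.1°; wind correction +1.6° → command heading 266.7°, groundspeed 218.1 kt
Leg 5: desired track 129.0°; wind correction -3.6° → command heading 125.4°, groundspeed 200.3 kt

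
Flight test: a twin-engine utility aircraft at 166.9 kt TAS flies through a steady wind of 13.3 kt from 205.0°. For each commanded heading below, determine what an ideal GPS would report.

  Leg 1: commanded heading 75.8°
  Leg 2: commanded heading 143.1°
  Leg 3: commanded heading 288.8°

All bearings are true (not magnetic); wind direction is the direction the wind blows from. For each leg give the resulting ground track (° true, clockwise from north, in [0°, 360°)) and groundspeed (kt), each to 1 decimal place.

Leg 1: track=72.4°, groundspeed=175.6 kt
Leg 2: track=138.9°, groundspeed=161.1 kt
Leg 3: track=293.4°, groundspeed=166.0 kt

Leg 1: heading 75.8°; drift -3.4° → track 72.4°, groundspeed 175.6 kt
Leg 2: heading 143.1°; drift -4.2° → track 138.9°, groundspeed 161.1 kt
Leg 3: heading 288.8°; drift +4.6° → track 293.4°, groundspeed 166.0 kt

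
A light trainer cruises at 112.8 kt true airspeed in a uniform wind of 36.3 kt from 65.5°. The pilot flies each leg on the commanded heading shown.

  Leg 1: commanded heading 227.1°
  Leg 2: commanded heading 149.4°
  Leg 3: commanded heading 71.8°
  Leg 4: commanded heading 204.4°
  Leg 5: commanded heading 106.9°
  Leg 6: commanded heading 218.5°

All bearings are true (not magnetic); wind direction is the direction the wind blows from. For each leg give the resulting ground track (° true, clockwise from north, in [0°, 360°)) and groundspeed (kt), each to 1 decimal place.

Leg 1: track=231.5°, groundspeed=147.7 kt
Leg 2: track=167.7°, groundspeed=114.8 kt
Leg 3: track=74.8°, groundspeed=76.8 kt
Leg 4: track=214.1°, groundspeed=142.2 kt
Leg 5: track=122.6°, groundspeed=88.9 kt
Leg 6: track=225.0°, groundspeed=146.1 kt

Leg 1: heading 227.1°; drift +4.4° → track 231.5°, groundspeed 147.7 kt
Leg 2: heading 149.4°; drift +18.3° → track 167.7°, groundspeed 114.8 kt
Leg 3: heading 71.8°; drift +3.0° → track 74.8°, groundspeed 76.8 kt
Leg 4: heading 204.4°; drift +9.7° → track 214.1°, groundspeed 142.2 kt
Leg 5: heading 106.9°; drift +15.7° → track 122.6°, groundspeed 88.9 kt
Leg 6: heading 218.5°; drift +6.5° → track 225.0°, groundspeed 146.1 kt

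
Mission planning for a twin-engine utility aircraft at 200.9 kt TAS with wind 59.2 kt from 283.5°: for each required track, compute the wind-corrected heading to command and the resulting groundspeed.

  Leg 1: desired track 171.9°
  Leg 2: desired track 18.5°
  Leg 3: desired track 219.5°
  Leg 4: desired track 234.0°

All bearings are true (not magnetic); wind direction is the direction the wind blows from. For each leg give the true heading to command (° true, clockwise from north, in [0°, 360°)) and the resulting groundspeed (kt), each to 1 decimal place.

Leg 1: heading=187.8°, groundspeed=215.0 kt
Leg 2: heading=1.4°, groundspeed=197.2 kt
Leg 3: heading=234.9°, groundspeed=167.8 kt
Leg 4: heading=246.9°, groundspeed=157.3 kt

Leg 1: desired track 171.9°; wind correction +15.9° → command heading 187.8°, groundspeed 215.0 kt
Leg 2: desired track 18.5°; wind correction -17.1° → command heading 1.4°, groundspeed 197.2 kt
Leg 3: desired track 219.5°; wind correction +15.4° → command heading 234.9°, groundspeed 167.8 kt
Leg 4: desired track 234.0°; wind correction +12.9° → command heading 246.9°, groundspeed 157.3 kt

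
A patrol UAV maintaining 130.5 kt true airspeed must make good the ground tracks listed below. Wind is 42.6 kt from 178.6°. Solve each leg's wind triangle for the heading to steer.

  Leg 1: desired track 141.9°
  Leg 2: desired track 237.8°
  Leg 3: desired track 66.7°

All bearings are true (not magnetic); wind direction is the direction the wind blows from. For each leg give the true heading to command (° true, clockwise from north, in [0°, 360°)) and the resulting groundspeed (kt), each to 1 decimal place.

Leg 1: heading=153.1°, groundspeed=93.8 kt
Leg 2: heading=221.5°, groundspeed=103.5 kt
Leg 3: heading=84.3°, groundspeed=140.3 kt

Leg 1: desired track 141.9°; wind correction +11.2° → command heading 153.1°, groundspeed 93.8 kt
Leg 2: desired track 237.8°; wind correction -16.3° → command heading 221.5°, groundspeed 103.5 kt
Leg 3: desired track 66.7°; wind correction +17.6° → command heading 84.3°, groundspeed 140.3 kt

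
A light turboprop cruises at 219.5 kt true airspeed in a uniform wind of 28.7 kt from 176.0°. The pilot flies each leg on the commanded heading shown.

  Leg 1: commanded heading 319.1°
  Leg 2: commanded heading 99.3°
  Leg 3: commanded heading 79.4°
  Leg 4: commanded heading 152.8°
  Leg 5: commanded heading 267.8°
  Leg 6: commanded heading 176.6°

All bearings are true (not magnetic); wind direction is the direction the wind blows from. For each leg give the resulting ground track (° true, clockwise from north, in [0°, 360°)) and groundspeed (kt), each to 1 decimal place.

Leg 1: track=323.2°, groundspeed=243.1 kt
Leg 2: track=91.8°, groundspeed=214.7 kt
Leg 3: track=72.1°, groundspeed=224.6 kt
Leg 4: track=149.4°, groundspeed=193.5 kt
Leg 5: track=275.2°, groundspeed=222.3 kt
Leg 6: track=176.7°, groundspeed=190.8 kt

Leg 1: heading 319.1°; drift +4.1° → track 323.2°, groundspeed 243.1 kt
Leg 2: heading 99.3°; drift -7.5° → track 91.8°, groundspeed 214.7 kt
Leg 3: heading 79.4°; drift -7.3° → track 72.1°, groundspeed 224.6 kt
Leg 4: heading 152.8°; drift -3.4° → track 149.4°, groundspeed 193.5 kt
Leg 5: heading 267.8°; drift +7.4° → track 275.2°, groundspeed 222.3 kt
Leg 6: heading 176.6°; drift +0.1° → track 176.7°, groundspeed 190.8 kt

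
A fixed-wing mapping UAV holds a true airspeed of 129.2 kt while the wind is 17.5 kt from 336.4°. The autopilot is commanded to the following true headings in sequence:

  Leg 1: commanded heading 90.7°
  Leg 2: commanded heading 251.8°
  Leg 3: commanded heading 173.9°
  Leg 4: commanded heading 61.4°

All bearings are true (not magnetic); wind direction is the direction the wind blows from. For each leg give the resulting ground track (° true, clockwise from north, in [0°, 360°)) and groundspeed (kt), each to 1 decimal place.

Leg 1: track=97.4°, groundspeed=137.3 kt
Leg 2: track=244.0°, groundspeed=128.7 kt
Leg 3: track=171.8°, groundspeed=146.0 kt
Leg 4: track=69.2°, groundspeed=128.9 kt

Leg 1: heading 90.7°; drift +6.7° → track 97.4°, groundspeed 137.3 kt
Leg 2: heading 251.8°; drift -7.8° → track 244.0°, groundspeed 128.7 kt
Leg 3: heading 173.9°; drift -2.1° → track 171.8°, groundspeed 146.0 kt
Leg 4: heading 61.4°; drift +7.8° → track 69.2°, groundspeed 128.9 kt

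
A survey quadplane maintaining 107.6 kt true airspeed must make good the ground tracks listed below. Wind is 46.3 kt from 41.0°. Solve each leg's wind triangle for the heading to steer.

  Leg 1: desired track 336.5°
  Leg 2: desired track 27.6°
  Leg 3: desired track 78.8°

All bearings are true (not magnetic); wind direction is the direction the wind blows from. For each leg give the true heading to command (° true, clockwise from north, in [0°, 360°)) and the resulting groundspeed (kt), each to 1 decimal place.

Leg 1: heading=359.4°, groundspeed=79.2 kt
Leg 2: heading=33.3°, groundspeed=62.0 kt
Leg 3: heading=63.5°, groundspeed=67.2 kt

Leg 1: desired track 336.5°; wind correction +22.9° → command heading 359.4°, groundspeed 79.2 kt
Leg 2: desired track 27.6°; wind correction +5.7° → command heading 33.3°, groundspeed 62.0 kt
Leg 3: desired track 78.8°; wind correction -15.3° → command heading 63.5°, groundspeed 67.2 kt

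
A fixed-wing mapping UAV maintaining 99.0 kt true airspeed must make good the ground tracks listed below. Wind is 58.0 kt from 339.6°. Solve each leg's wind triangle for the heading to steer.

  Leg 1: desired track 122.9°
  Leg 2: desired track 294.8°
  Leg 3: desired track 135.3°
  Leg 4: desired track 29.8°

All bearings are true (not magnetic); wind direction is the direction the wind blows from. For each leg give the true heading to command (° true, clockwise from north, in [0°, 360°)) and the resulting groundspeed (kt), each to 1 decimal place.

Leg 1: desired track 122.9°; wind correction -20.5° → command heading 102.4°, groundspeed 139.2 kt
Leg 2: desired track 294.8°; wind correction +24.4° → command heading 319.2°, groundspeed 49.0 kt
Leg 3: desired track 135.3°; wind correction -14.0° → command heading 121.3°, groundspeed 148.9 kt
Leg 4: desired track 29.8°; wind correction -26.8° → command heading 3.0°, groundspeed 51.3 kt

Leg 1: heading=102.4°, groundspeed=139.2 kt
Leg 2: heading=319.2°, groundspeed=49.0 kt
Leg 3: heading=121.3°, groundspeed=148.9 kt
Leg 4: heading=3.0°, groundspeed=51.3 kt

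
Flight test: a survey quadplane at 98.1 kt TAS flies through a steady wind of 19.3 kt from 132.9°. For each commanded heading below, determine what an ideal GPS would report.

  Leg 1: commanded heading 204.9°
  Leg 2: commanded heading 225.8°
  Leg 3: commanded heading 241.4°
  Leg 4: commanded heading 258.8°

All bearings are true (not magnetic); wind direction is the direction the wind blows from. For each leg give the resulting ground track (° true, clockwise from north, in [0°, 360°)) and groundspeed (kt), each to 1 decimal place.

Leg 1: track=216.2°, groundspeed=93.9 kt
Leg 2: track=236.8°, groundspeed=100.9 kt
Leg 3: track=251.4°, groundspeed=105.8 kt
Leg 4: track=266.9°, groundspeed=110.5 kt

Leg 1: heading 204.9°; drift +11.3° → track 216.2°, groundspeed 93.9 kt
Leg 2: heading 225.8°; drift +11.0° → track 236.8°, groundspeed 100.9 kt
Leg 3: heading 241.4°; drift +10.0° → track 251.4°, groundspeed 105.8 kt
Leg 4: heading 258.8°; drift +8.1° → track 266.9°, groundspeed 110.5 kt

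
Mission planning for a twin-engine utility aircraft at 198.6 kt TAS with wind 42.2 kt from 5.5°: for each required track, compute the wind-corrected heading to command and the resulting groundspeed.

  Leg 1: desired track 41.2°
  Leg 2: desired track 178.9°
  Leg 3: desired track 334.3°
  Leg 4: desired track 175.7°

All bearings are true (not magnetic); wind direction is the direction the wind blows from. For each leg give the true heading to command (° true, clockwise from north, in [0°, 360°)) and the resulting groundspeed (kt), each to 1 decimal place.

Leg 1: desired track 41.2°; wind correction -7.1° → command heading 34.1°, groundspeed 162.8 kt
Leg 2: desired track 178.9°; wind correction -1.4° → command heading 177.5°, groundspeed 240.5 kt
Leg 3: desired track 334.3°; wind correction +6.3° → command heading 340.6°, groundspeed 161.3 kt
Leg 4: desired track 175.7°; wind correction -2.1° → command heading 173.6°, groundspeed 240.1 kt

Leg 1: heading=34.1°, groundspeed=162.8 kt
Leg 2: heading=177.5°, groundspeed=240.5 kt
Leg 3: heading=340.6°, groundspeed=161.3 kt
Leg 4: heading=173.6°, groundspeed=240.1 kt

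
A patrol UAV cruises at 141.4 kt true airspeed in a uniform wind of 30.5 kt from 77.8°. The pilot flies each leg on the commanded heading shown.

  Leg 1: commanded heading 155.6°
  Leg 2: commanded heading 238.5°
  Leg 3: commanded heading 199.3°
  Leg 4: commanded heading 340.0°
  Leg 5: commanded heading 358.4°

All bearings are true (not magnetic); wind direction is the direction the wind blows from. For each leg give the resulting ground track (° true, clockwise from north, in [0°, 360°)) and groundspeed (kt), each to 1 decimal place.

Leg 1: heading 155.6°; drift +12.5° → track 168.1°, groundspeed 138.2 kt
Leg 2: heading 238.5°; drift +3.4° → track 241.9°, groundspeed 170.5 kt
Leg 3: heading 199.3°; drift +9.4° → track 208.7°, groundspeed 159.5 kt
Leg 4: heading 340.0°; drift -11.7° → track 328.3°, groundspeed 148.6 kt
Leg 5: heading 358.4°; drift -12.5° → track 345.9°, groundspeed 139.1 kt

Leg 1: track=168.1°, groundspeed=138.2 kt
Leg 2: track=241.9°, groundspeed=170.5 kt
Leg 3: track=208.7°, groundspeed=159.5 kt
Leg 4: track=328.3°, groundspeed=148.6 kt
Leg 5: track=345.9°, groundspeed=139.1 kt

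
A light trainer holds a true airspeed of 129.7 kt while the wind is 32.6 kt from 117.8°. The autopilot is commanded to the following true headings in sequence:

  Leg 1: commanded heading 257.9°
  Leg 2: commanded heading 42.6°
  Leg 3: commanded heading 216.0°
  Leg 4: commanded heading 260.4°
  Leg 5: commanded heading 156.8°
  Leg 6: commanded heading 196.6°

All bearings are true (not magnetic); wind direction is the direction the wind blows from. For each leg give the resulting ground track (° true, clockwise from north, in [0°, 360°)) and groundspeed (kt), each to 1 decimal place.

Leg 1: heading 257.9°; drift +7.7° → track 265.6°, groundspeed 156.1 kt
Leg 2: heading 42.6°; drift -14.6° → track 28.0°, groundspeed 125.4 kt
Leg 3: heading 216.0°; drift +13.5° → track 229.5°, groundspeed 138.2 kt
Leg 4: heading 260.4°; drift +7.3° → track 267.7°, groundspeed 156.9 kt
Leg 5: heading 156.8°; drift +11.1° → track 167.9°, groundspeed 106.4 kt
Leg 6: heading 196.6°; drift +14.5° → track 211.1°, groundspeed 127.4 kt

Leg 1: track=265.6°, groundspeed=156.1 kt
Leg 2: track=28.0°, groundspeed=125.4 kt
Leg 3: track=229.5°, groundspeed=138.2 kt
Leg 4: track=267.7°, groundspeed=156.9 kt
Leg 5: track=167.9°, groundspeed=106.4 kt
Leg 6: track=211.1°, groundspeed=127.4 kt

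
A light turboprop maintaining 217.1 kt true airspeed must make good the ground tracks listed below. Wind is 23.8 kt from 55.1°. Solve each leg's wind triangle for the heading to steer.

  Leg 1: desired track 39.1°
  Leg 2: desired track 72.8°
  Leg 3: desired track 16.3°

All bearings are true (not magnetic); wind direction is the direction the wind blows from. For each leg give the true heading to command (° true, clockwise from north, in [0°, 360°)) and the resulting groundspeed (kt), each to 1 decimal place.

Leg 1: heading=40.8°, groundspeed=194.1 kt
Leg 2: heading=70.9°, groundspeed=194.3 kt
Leg 3: heading=20.2°, groundspeed=198.0 kt

Leg 1: desired track 39.1°; wind correction +1.7° → command heading 40.8°, groundspeed 194.1 kt
Leg 2: desired track 72.8°; wind correction -1.9° → command heading 70.9°, groundspeed 194.3 kt
Leg 3: desired track 16.3°; wind correction +3.9° → command heading 20.2°, groundspeed 198.0 kt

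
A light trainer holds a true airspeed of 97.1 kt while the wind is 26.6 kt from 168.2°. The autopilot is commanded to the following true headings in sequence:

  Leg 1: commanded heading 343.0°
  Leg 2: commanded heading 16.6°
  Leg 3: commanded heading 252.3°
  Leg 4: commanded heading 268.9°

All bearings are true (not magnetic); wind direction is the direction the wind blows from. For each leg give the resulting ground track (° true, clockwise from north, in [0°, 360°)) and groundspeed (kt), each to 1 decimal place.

Leg 1: heading 343.0°; drift +1.1° → track 344.1°, groundspeed 123.6 kt
Leg 2: heading 16.6°; drift -6.0° → track 10.6°, groundspeed 121.2 kt
Leg 3: heading 252.3°; drift +15.7° → track 268.0°, groundspeed 98.0 kt
Leg 4: heading 268.9°; drift +14.4° → track 283.3°, groundspeed 105.3 kt

Leg 1: track=344.1°, groundspeed=123.6 kt
Leg 2: track=10.6°, groundspeed=121.2 kt
Leg 3: track=268.0°, groundspeed=98.0 kt
Leg 4: track=283.3°, groundspeed=105.3 kt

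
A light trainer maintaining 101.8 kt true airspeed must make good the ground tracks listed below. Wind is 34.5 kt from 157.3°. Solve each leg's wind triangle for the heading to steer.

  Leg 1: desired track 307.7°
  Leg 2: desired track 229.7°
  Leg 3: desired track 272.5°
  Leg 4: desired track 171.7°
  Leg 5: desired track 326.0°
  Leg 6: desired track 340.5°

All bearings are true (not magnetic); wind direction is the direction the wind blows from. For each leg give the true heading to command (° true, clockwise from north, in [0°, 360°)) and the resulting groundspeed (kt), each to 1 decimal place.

Leg 1: heading=298.1°, groundspeed=130.4 kt
Leg 2: heading=210.9°, groundspeed=85.9 kt
Leg 3: heading=254.6°, groundspeed=111.6 kt
Leg 4: heading=166.9°, groundspeed=68.0 kt
Leg 5: heading=322.2°, groundspeed=135.4 kt
Leg 6: heading=341.6°, groundspeed=136.2 kt

Leg 1: desired track 307.7°; wind correction -9.6° → command heading 298.1°, groundspeed 130.4 kt
Leg 2: desired track 229.7°; wind correction -18.8° → command heading 210.9°, groundspeed 85.9 kt
Leg 3: desired track 272.5°; wind correction -17.9° → command heading 254.6°, groundspeed 111.6 kt
Leg 4: desired track 171.7°; wind correction -4.8° → command heading 166.9°, groundspeed 68.0 kt
Leg 5: desired track 326.0°; wind correction -3.8° → command heading 322.2°, groundspeed 135.4 kt
Leg 6: desired track 340.5°; wind correction +1.1° → command heading 341.6°, groundspeed 136.2 kt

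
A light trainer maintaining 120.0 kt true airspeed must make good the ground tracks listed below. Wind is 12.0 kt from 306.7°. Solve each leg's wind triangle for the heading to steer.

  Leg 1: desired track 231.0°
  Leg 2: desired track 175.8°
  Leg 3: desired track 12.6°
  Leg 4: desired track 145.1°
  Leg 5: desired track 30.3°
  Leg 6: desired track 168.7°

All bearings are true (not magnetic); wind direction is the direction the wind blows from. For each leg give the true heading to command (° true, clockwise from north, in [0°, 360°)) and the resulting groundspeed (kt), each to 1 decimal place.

Leg 1: heading=236.6°, groundspeed=116.5 kt
Leg 2: heading=180.1°, groundspeed=127.5 kt
Leg 3: heading=7.4°, groundspeed=114.6 kt
Leg 4: heading=146.9°, groundspeed=131.3 kt
Leg 5: heading=24.6°, groundspeed=118.1 kt
Leg 6: heading=172.5°, groundspeed=128.6 kt

Leg 1: desired track 231.0°; wind correction +5.6° → command heading 236.6°, groundspeed 116.5 kt
Leg 2: desired track 175.8°; wind correction +4.3° → command heading 180.1°, groundspeed 127.5 kt
Leg 3: desired track 12.6°; wind correction -5.2° → command heading 7.4°, groundspeed 114.6 kt
Leg 4: desired track 145.1°; wind correction +1.8° → command heading 146.9°, groundspeed 131.3 kt
Leg 5: desired track 30.3°; wind correction -5.7° → command heading 24.6°, groundspeed 118.1 kt
Leg 6: desired track 168.7°; wind correction +3.8° → command heading 172.5°, groundspeed 128.6 kt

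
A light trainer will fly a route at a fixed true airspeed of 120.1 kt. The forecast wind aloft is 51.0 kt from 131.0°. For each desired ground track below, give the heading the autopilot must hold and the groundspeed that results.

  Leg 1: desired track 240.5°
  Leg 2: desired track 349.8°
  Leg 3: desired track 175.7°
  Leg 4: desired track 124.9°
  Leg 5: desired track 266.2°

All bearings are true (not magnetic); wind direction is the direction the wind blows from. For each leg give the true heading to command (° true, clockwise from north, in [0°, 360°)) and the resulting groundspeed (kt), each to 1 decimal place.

Leg 1: desired track 240.5°; wind correction -23.6° → command heading 216.9°, groundspeed 127.1 kt
Leg 2: desired track 349.8°; wind correction +15.4° → command heading 5.2°, groundspeed 155.5 kt
Leg 3: desired track 175.7°; wind correction -17.4° → command heading 158.3°, groundspeed 78.4 kt
Leg 4: desired track 124.9°; wind correction +2.6° → command heading 127.5°, groundspeed 69.3 kt
Leg 5: desired track 266.2°; wind correction -17.4° → command heading 248.8°, groundspeed 150.8 kt

Leg 1: heading=216.9°, groundspeed=127.1 kt
Leg 2: heading=5.2°, groundspeed=155.5 kt
Leg 3: heading=158.3°, groundspeed=78.4 kt
Leg 4: heading=127.5°, groundspeed=69.3 kt
Leg 5: heading=248.8°, groundspeed=150.8 kt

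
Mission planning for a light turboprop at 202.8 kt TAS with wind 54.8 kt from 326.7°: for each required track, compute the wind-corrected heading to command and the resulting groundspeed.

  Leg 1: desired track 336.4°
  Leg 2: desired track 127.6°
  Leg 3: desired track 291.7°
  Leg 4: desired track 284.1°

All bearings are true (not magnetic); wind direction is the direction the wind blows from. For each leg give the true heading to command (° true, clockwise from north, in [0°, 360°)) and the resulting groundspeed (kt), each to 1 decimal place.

Leg 1: heading=333.8°, groundspeed=148.6 kt
Leg 2: heading=122.5°, groundspeed=253.8 kt
Leg 3: heading=300.6°, groundspeed=155.5 kt
Leg 4: heading=294.6°, groundspeed=159.0 kt

Leg 1: desired track 336.4°; wind correction -2.6° → command heading 333.8°, groundspeed 148.6 kt
Leg 2: desired track 127.6°; wind correction -5.1° → command heading 122.5°, groundspeed 253.8 kt
Leg 3: desired track 291.7°; wind correction +8.9° → command heading 300.6°, groundspeed 155.5 kt
Leg 4: desired track 284.1°; wind correction +10.5° → command heading 294.6°, groundspeed 159.0 kt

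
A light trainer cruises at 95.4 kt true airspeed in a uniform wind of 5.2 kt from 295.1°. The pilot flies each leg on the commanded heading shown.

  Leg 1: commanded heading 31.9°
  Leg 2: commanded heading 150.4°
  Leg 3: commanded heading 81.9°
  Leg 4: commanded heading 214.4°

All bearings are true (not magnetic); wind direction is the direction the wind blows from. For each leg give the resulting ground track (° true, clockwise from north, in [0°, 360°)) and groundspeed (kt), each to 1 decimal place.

Leg 1: track=35.0°, groundspeed=96.2 kt
Leg 2: track=148.7°, groundspeed=99.7 kt
Leg 3: track=83.5°, groundspeed=99.8 kt
Leg 4: track=211.3°, groundspeed=94.7 kt

Leg 1: heading 31.9°; drift +3.1° → track 35.0°, groundspeed 96.2 kt
Leg 2: heading 150.4°; drift -1.7° → track 148.7°, groundspeed 99.7 kt
Leg 3: heading 81.9°; drift +1.6° → track 83.5°, groundspeed 99.8 kt
Leg 4: heading 214.4°; drift -3.1° → track 211.3°, groundspeed 94.7 kt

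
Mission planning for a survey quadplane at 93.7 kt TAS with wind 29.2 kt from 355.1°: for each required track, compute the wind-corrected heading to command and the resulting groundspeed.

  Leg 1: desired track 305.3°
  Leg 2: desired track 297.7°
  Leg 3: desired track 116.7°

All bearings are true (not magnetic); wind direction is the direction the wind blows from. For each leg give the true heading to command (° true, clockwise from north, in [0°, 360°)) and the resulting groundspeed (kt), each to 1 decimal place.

Leg 1: desired track 305.3°; wind correction +13.8° → command heading 319.1°, groundspeed 72.2 kt
Leg 2: desired track 297.7°; wind correction +15.2° → command heading 312.9°, groundspeed 74.7 kt
Leg 3: desired track 116.7°; wind correction -15.4° → command heading 101.3°, groundspeed 105.6 kt

Leg 1: heading=319.1°, groundspeed=72.2 kt
Leg 2: heading=312.9°, groundspeed=74.7 kt
Leg 3: heading=101.3°, groundspeed=105.6 kt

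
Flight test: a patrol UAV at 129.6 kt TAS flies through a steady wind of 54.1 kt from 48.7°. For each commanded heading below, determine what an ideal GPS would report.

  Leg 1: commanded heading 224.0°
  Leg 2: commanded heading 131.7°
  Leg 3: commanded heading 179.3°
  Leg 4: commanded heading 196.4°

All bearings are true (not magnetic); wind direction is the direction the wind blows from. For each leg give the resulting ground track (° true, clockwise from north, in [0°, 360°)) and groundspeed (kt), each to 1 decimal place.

Leg 1: heading 224.0°; drift +1.4° → track 225.4°, groundspeed 183.6 kt
Leg 2: heading 131.7°; drift +23.6° → track 155.3°, groundspeed 134.2 kt
Leg 3: heading 179.3°; drift +14.0° → track 193.3°, groundspeed 169.8 kt
Leg 4: heading 196.4°; drift +9.4° → track 205.8°, groundspeed 177.7 kt

Leg 1: track=225.4°, groundspeed=183.6 kt
Leg 2: track=155.3°, groundspeed=134.2 kt
Leg 3: track=193.3°, groundspeed=169.8 kt
Leg 4: track=205.8°, groundspeed=177.7 kt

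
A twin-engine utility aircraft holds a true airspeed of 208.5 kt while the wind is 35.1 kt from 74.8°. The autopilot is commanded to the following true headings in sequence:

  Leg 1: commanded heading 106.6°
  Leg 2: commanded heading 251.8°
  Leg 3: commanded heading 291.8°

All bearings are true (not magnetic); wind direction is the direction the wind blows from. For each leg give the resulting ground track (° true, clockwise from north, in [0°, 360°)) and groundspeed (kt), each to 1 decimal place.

Leg 1: heading 106.6°; drift +5.9° → track 112.5°, groundspeed 179.6 kt
Leg 2: heading 251.8°; drift +0.4° → track 252.2°, groundspeed 243.6 kt
Leg 3: heading 291.8°; drift -5.1° → track 286.7°, groundspeed 237.5 kt

Leg 1: track=112.5°, groundspeed=179.6 kt
Leg 2: track=252.2°, groundspeed=243.6 kt
Leg 3: track=286.7°, groundspeed=237.5 kt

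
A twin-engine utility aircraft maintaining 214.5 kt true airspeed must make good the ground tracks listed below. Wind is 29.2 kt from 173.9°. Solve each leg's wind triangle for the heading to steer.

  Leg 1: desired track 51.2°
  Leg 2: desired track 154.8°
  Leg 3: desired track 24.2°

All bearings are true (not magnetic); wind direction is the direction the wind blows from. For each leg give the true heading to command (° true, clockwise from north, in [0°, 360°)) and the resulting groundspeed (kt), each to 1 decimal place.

Leg 1: desired track 51.2°; wind correction +6.6° → command heading 57.8°, groundspeed 228.9 kt
Leg 2: desired track 154.8°; wind correction +2.6° → command heading 157.4°, groundspeed 186.7 kt
Leg 3: desired track 24.2°; wind correction +3.9° → command heading 28.1°, groundspeed 239.2 kt

Leg 1: heading=57.8°, groundspeed=228.9 kt
Leg 2: heading=157.4°, groundspeed=186.7 kt
Leg 3: heading=28.1°, groundspeed=239.2 kt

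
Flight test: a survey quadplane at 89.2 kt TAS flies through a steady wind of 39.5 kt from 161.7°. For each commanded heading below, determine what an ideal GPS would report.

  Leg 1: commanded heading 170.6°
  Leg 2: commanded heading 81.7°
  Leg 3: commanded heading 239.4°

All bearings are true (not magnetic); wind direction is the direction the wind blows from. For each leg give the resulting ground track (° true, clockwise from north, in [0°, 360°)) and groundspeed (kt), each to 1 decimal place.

Leg 1: heading 170.6°; drift +6.9° → track 177.5°, groundspeed 50.5 kt
Leg 2: heading 81.7°; drift -25.3° → track 56.4°, groundspeed 91.1 kt
Leg 3: heading 239.4°; drift +25.5° → track 264.9°, groundspeed 89.5 kt

Leg 1: track=177.5°, groundspeed=50.5 kt
Leg 2: track=56.4°, groundspeed=91.1 kt
Leg 3: track=264.9°, groundspeed=89.5 kt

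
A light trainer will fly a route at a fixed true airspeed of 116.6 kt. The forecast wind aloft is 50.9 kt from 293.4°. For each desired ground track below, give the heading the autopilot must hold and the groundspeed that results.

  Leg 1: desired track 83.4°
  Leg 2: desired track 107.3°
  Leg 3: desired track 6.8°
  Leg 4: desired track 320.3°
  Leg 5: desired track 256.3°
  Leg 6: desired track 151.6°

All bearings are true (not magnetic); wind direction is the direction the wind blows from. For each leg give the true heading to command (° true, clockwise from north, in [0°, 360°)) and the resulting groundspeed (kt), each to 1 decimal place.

Leg 1: desired track 83.4°; wind correction -12.6° → command heading 70.8°, groundspeed 157.9 kt
Leg 2: desired track 107.3°; wind correction -2.7° → command heading 104.6°, groundspeed 167.1 kt
Leg 3: desired track 6.8°; wind correction -24.7° → command heading 342.1°, groundspeed 91.4 kt
Leg 4: desired track 320.3°; wind correction -11.4° → command heading 308.9°, groundspeed 68.9 kt
Leg 5: desired track 256.3°; wind correction +15.3° → command heading 271.6°, groundspeed 71.9 kt
Leg 6: desired track 151.6°; wind correction +15.7° → command heading 167.3°, groundspeed 152.3 kt

Leg 1: heading=70.8°, groundspeed=157.9 kt
Leg 2: heading=104.6°, groundspeed=167.1 kt
Leg 3: heading=342.1°, groundspeed=91.4 kt
Leg 4: heading=308.9°, groundspeed=68.9 kt
Leg 5: heading=271.6°, groundspeed=71.9 kt
Leg 6: heading=167.3°, groundspeed=152.3 kt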